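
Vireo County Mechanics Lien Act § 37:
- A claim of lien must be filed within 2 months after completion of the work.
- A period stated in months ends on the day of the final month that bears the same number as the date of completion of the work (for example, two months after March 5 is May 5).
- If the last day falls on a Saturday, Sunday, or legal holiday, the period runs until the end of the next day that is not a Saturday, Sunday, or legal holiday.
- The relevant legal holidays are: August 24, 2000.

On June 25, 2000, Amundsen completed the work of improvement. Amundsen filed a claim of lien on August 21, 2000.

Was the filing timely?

2 months after June 25, 2000 is August 25, 2000.
August 25, 2000 is a Friday and not a legal holiday, so no extension applies.
The deadline is August 25, 2000; the filing on August 21, 2000 is on or before that date.

Yes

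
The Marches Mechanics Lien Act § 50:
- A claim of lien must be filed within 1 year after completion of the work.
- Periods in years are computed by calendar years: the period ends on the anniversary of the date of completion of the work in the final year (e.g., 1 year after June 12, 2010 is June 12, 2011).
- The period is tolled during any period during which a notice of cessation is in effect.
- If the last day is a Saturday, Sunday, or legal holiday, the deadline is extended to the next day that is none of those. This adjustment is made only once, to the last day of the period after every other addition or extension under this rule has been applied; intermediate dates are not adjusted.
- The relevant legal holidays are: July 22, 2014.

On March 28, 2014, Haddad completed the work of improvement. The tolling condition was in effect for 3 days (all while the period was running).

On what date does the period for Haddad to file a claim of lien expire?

March 31, 2015

1 year after March 28, 2014 is March 28, 2015.
Tolling adds 3 days: March 28, 2015 + 3 days = March 31, 2015.
March 31, 2015 is a Tuesday and not a legal holiday, so no extension applies.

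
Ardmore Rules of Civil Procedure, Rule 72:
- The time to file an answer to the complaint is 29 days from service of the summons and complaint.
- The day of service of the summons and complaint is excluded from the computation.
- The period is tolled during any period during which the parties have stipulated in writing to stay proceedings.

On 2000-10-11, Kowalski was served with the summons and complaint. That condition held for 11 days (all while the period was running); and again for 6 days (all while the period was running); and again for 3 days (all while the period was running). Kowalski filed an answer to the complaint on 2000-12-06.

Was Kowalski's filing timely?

29 days after 2000-10-11 is November 9, 2000.
Tolling adds 11 days: November 9, 2000 + 11 days = November 20, 2000.
Tolling adds 6 days: November 20, 2000 + 6 days = November 26, 2000.
Tolling adds 3 days: November 26, 2000 + 3 days = November 29, 2000.
The deadline is November 29, 2000; the filing on December 6, 2000 is after that date.

No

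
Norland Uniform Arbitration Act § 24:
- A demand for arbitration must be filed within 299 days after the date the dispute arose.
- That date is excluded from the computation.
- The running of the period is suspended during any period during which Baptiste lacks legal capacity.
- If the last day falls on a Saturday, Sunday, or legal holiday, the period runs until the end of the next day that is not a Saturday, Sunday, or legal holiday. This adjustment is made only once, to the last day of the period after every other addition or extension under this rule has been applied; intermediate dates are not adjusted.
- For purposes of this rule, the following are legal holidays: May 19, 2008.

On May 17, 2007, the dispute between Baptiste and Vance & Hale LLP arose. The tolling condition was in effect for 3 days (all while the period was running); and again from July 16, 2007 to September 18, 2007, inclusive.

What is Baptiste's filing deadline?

May 20, 2008

299 days after May 17, 2007 is March 11, 2008.
Tolling adds 3 days: March 11, 2008 + 3 days = March 14, 2008.
From July 16, 2007 through September 18, 2007 inclusive is 65 days; tolling adds 65 days: March 14, 2008 + 65 days = May 18, 2008.
May 18, 2008 is Sunday; May 19, 2008 is a listed holiday. The next qualifying day is May 20, 2008.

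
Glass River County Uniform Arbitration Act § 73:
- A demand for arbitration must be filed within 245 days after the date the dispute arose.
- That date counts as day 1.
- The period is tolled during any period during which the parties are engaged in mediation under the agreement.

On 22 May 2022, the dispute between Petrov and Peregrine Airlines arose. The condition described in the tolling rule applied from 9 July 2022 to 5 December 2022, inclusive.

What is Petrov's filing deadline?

June 20, 2023

Counting 22 May 2022 as day 1, day 245 is January 21, 2023.
From July 9, 2022 through December 5, 2022 inclusive is 150 days; tolling adds 150 days: January 21, 2023 + 150 days = June 20, 2023.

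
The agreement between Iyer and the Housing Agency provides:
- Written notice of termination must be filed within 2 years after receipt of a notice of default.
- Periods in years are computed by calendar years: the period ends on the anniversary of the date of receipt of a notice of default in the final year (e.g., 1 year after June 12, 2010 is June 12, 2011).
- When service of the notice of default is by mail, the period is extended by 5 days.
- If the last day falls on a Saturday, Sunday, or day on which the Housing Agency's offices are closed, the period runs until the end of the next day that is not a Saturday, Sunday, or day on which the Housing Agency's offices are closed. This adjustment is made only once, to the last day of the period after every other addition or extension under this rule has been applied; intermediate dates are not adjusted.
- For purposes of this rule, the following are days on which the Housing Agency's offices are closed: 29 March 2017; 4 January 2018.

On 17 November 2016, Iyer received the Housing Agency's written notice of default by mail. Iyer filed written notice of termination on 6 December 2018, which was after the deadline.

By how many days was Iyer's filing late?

14 days

2 years after 17 November 2016 is November 17, 2018.
Service was by mail, adding 5 days: November 17, 2018 + 5 days = November 22, 2018.
November 22, 2018 is a Thursday and not a day on which the Housing Agency's offices are closed, so no extension applies.
The deadline is November 22, 2018; from November 22, 2018 to December 6, 2018 is 14 days.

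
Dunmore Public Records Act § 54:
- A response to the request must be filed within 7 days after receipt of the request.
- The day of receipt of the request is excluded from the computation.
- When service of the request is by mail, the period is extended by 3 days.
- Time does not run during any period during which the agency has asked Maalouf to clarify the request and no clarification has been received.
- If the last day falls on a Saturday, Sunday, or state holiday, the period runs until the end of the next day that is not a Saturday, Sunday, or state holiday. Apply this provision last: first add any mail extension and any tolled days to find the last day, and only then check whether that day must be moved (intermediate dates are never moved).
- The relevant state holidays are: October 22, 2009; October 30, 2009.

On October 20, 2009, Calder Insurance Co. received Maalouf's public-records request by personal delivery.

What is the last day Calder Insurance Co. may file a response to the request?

7 days after October 20, 2009 is October 27, 2009.
Service was not by mail, so no mail extension applies.
October 27, 2009 is a Tuesday and not a state holiday, so no extension applies.

October 27, 2009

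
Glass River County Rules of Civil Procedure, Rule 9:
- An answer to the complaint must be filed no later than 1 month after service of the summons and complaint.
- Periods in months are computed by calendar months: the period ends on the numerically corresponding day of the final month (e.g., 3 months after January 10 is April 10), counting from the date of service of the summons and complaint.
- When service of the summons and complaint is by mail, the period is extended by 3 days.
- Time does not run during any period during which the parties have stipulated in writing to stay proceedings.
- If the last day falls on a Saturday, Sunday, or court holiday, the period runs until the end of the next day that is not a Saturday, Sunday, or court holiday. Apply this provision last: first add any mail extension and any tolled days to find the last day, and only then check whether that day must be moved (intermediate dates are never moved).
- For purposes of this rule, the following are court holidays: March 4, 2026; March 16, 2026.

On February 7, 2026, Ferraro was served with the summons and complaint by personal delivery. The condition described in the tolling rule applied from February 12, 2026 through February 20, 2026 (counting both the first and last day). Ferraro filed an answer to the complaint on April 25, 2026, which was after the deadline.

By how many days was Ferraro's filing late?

39 days

1 month after February 7, 2026 is March 7, 2026.
Service was not by mail, so no mail extension applies.
From February 12, 2026 through February 20, 2026 inclusive is 9 days; tolling adds 9 days: March 7, 2026 + 9 days = March 16, 2026.
March 16, 2026 is a listed holiday. The next qualifying day is March 17, 2026.
The deadline is March 17, 2026; from March 17, 2026 to April 25, 2026 is 39 days.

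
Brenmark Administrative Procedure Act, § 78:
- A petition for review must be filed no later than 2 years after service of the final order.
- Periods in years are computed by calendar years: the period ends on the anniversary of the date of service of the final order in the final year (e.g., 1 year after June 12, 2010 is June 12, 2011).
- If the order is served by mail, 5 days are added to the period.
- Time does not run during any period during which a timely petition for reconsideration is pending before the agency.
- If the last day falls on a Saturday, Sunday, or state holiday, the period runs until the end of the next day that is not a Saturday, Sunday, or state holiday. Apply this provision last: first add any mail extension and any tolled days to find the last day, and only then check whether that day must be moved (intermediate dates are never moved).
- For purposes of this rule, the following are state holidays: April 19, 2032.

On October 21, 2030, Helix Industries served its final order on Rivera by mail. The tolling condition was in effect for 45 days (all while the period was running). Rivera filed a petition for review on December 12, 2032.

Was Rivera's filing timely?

2 years after October 21, 2030 is October 21, 2032.
Service was by mail, adding 5 days: October 21, 2032 + 5 days = October 26, 2032.
Tolling adds 45 days: October 26, 2032 + 45 days = December 10, 2032.
December 10, 2032 is a Friday and not a state holiday, so no extension applies.
The deadline is December 10, 2032; the filing on December 12, 2032 is after that date.

No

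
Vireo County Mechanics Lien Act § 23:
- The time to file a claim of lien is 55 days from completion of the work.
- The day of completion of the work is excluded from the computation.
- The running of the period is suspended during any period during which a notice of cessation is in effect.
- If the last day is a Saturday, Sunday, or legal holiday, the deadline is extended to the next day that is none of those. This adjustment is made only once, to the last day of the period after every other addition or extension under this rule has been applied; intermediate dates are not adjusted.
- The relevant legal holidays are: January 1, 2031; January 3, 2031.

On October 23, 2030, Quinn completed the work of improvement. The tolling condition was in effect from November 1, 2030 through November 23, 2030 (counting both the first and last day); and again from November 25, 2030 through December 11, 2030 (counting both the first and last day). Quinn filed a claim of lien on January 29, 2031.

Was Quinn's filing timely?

No

55 days after October 23, 2030 is December 17, 2030.
From November 1, 2030 through November 23, 2030 inclusive is 23 days; tolling adds 23 days: December 17, 2030 + 23 days = January 9, 2031.
From November 25, 2030 through December 11, 2030 inclusive is 17 days; tolling adds 17 days: January 9, 2031 + 17 days = January 26, 2031.
January 26, 2031 is Sunday. The next qualifying day is January 27, 2031.
The deadline is January 27, 2031; the filing on January 29, 2031 is after that date.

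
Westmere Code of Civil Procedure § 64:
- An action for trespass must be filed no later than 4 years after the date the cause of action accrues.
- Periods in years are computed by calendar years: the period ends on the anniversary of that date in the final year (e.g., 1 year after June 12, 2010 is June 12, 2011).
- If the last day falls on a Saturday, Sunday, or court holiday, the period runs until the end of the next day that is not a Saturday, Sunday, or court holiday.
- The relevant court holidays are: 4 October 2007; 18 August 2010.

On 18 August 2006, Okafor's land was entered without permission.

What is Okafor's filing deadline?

August 19, 2010

4 years after 18 August 2006 is August 18, 2010.
August 18, 2010 is a listed holiday. The next qualifying day is August 19, 2010.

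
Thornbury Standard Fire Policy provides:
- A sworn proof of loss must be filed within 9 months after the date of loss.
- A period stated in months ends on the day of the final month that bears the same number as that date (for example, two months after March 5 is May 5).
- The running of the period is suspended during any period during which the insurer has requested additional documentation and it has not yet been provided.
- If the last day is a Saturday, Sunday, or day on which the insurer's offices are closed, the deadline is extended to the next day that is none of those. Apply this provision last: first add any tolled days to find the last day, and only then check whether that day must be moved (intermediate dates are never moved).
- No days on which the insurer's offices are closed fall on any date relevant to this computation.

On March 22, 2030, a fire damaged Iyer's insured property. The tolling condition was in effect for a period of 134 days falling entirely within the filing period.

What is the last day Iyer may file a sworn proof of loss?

9 months after March 22, 2030 is December 22, 2030.
Tolling adds 134 days: December 22, 2030 + 134 days = May 5, 2031.
May 5, 2031 is a Monday and not a day on which the insurer's offices are closed, so no extension applies.

May 5, 2031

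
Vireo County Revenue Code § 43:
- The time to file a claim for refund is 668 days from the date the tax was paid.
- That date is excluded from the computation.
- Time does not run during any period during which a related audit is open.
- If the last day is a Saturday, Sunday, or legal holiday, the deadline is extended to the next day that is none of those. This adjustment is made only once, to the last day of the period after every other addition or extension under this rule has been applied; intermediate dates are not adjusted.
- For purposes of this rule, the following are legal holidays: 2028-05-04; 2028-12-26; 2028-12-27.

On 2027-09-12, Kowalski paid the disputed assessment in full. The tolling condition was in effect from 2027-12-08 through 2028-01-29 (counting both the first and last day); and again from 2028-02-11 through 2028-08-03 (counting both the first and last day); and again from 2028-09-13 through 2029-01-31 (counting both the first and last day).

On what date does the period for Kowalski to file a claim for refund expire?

July 15, 2030

668 days after 2027-09-12 is July 11, 2029.
From December 8, 2027 through January 29, 2028 inclusive is 53 days; tolling adds 53 days: July 11, 2029 + 53 days = September 2, 2029.
From February 11, 2028 through August 3, 2028 inclusive is 175 days; tolling adds 175 days: September 2, 2029 + 175 days = February 24, 2030.
From September 13, 2028 through January 31, 2029 inclusive is 141 days; tolling adds 141 days: February 24, 2030 + 141 days = July 15, 2030.
July 15, 2030 is a Monday and not a legal holiday, so no extension applies.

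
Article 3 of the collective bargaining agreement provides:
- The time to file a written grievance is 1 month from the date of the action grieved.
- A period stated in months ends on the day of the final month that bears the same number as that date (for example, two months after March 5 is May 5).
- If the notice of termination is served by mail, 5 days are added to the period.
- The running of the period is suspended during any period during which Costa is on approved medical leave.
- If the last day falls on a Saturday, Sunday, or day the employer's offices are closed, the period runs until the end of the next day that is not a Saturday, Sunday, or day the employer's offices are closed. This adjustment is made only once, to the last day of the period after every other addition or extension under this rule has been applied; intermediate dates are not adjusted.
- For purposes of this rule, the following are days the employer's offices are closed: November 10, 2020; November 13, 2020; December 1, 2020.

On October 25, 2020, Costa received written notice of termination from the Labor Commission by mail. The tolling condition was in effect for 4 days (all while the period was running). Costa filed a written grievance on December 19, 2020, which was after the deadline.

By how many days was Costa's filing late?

15 days

1 month after October 25, 2020 is November 25, 2020.
Service was by mail, adding 5 days: November 25, 2020 + 5 days = November 30, 2020.
Tolling adds 4 days: November 30, 2020 + 4 days = December 4, 2020.
December 4, 2020 is a Friday and not a day the employer's offices are closed, so no extension applies.
The deadline is December 4, 2020; from December 4, 2020 to December 19, 2020 is 15 days.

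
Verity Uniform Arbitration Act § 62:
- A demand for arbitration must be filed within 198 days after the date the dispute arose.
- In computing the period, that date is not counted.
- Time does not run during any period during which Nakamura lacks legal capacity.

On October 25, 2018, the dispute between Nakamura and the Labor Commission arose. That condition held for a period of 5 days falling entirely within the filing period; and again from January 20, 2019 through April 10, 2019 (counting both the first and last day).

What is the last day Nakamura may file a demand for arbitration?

198 days after October 25, 2018 is May 11, 2019.
Tolling adds 5 days: May 11, 2019 + 5 days = May 16, 2019.
From January 20, 2019 through April 10, 2019 inclusive is 81 days; tolling adds 81 days: May 16, 2019 + 81 days = August 5, 2019.

August 5, 2019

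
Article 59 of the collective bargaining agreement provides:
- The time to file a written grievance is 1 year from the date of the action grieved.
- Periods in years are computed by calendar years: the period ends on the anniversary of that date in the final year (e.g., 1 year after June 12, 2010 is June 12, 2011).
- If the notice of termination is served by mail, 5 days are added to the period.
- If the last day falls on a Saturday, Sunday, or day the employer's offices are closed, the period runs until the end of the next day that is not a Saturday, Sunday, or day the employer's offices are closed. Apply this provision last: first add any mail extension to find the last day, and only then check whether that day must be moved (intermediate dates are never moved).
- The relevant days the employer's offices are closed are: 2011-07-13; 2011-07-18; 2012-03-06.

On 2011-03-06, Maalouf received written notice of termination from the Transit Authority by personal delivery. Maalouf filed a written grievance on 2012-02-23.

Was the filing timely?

Yes

1 year after 2011-03-06 is March 6, 2012.
Service was not by mail, so no mail extension applies.
March 6, 2012 is a listed holiday. The next qualifying day is March 7, 2012.
The deadline is March 7, 2012; the filing on February 23, 2012 is on or before that date.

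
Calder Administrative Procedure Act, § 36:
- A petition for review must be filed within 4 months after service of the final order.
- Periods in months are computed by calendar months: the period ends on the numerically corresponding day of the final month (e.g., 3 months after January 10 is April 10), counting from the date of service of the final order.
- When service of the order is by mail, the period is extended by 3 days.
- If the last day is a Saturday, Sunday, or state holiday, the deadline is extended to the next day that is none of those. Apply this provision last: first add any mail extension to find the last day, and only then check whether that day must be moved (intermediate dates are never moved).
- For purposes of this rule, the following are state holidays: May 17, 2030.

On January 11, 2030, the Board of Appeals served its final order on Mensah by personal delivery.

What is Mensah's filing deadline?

May 13, 2030

4 months after January 11, 2030 is May 11, 2030.
Service was not by mail, so no mail extension applies.
May 11, 2030 is Saturday; May 12, 2030 is Sunday. The next qualifying day is May 13, 2030.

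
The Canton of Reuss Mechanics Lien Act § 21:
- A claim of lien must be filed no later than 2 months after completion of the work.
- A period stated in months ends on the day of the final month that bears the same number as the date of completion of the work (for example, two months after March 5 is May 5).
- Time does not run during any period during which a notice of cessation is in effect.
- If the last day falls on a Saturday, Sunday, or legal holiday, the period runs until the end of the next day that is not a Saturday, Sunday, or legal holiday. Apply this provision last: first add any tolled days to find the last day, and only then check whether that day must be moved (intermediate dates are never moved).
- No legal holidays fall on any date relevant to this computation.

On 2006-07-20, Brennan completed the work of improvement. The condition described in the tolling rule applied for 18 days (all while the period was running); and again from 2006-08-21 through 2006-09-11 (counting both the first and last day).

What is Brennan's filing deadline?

2 months after 2006-07-20 is September 20, 2006.
Tolling adds 18 days: September 20, 2006 + 18 days = October 8, 2006.
From August 21, 2006 through September 11, 2006 inclusive is 22 days; tolling adds 22 days: October 8, 2006 + 22 days = October 30, 2006.
October 30, 2006 is a Monday and not a legal holiday, so no extension applies.

October 30, 2006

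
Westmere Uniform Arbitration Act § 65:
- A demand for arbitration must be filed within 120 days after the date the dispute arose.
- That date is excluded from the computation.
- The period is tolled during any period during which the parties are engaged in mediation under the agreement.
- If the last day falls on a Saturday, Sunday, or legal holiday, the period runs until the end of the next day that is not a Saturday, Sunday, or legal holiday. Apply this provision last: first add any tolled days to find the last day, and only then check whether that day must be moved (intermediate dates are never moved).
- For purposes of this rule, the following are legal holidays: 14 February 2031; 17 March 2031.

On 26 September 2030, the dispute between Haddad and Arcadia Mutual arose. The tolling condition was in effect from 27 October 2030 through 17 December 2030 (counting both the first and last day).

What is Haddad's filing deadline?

120 days after 26 September 2030 is January 24, 2031.
From October 27, 2030 through December 17, 2030 inclusive is 52 days; tolling adds 52 days: January 24, 2031 + 52 days = March 17, 2031.
March 17, 2031 is a listed holiday. The next qualifying day is March 18, 2031.

March 18, 2031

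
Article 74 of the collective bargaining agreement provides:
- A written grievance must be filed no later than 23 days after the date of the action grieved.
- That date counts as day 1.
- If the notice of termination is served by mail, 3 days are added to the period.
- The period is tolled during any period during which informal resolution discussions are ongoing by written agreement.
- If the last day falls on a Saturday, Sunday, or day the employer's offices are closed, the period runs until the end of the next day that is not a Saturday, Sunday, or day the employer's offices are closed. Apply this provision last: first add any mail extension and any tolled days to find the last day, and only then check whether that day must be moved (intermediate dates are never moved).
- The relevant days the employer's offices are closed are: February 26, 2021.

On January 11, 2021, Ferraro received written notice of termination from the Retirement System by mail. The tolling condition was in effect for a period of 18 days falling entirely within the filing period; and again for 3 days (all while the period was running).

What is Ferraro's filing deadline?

Counting January 11, 2021 as day 1, day 23 is February 2, 2021.
Service was by mail, adding 3 days: February 2, 2021 + 3 days = February 5, 2021.
Tolling adds 18 days: February 5, 2021 + 18 days = February 23, 2021.
Tolling adds 3 days: February 23, 2021 + 3 days = February 26, 2021.
February 26, 2021 is a listed holiday; February 27, 2021 is Saturday; February 28, 2021 is Sunday. The next qualifying day is March 1, 2021.

March 1, 2021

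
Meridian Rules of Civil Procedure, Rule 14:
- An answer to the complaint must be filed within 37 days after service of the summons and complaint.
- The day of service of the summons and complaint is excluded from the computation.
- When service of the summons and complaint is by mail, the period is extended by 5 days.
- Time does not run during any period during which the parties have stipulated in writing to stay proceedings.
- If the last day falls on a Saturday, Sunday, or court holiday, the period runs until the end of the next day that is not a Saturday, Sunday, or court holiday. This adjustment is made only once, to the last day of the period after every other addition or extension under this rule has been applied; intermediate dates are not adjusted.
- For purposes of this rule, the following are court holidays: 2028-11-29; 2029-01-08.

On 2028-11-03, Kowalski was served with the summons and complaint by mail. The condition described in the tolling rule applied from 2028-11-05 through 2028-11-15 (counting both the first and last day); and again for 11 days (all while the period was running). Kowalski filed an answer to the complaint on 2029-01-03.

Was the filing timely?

37 days after 2028-11-03 is December 10, 2028.
Service was by mail, adding 5 days: December 10, 2028 + 5 days = December 15, 2028.
From November 5, 2028 through November 15, 2028 inclusive is 11 days; tolling adds 11 days: December 15, 2028 + 11 days = December 26, 2028.
Tolling adds 11 days: December 26, 2028 + 11 days = January 6, 2029.
January 6, 2029 is Saturday; January 7, 2029 is Sunday; January 8, 2029 is a listed holiday. The next qualifying day is January 9, 2029.
The deadline is January 9, 2029; the filing on January 3, 2029 is on or before that date.

Yes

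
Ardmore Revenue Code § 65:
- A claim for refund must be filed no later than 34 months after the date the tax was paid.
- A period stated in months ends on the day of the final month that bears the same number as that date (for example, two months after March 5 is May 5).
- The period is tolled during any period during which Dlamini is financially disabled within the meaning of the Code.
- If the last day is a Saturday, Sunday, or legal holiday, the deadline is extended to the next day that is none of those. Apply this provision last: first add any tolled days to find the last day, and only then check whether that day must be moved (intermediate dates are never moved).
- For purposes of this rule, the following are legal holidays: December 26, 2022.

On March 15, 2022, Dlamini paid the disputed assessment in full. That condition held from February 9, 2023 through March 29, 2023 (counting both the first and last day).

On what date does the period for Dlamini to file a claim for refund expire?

March 5, 2025

34 months after March 15, 2022 is January 15, 2025.
From February 9, 2023 through March 29, 2023 inclusive is 49 days; tolling adds 49 days: January 15, 2025 + 49 days = March 5, 2025.
March 5, 2025 is a Wednesday and not a legal holiday, so no extension applies.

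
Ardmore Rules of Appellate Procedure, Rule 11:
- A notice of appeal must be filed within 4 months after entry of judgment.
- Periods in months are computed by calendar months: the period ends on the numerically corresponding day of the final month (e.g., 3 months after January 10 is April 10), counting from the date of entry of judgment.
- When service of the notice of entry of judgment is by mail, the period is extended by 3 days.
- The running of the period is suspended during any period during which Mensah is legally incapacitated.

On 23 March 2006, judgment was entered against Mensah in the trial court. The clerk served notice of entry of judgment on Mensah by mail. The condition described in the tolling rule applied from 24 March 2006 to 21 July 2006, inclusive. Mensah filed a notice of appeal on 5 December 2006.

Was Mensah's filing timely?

No

4 months after 23 March 2006 is July 23, 2006.
Service was by mail, adding 3 days: July 23, 2006 + 3 days = July 26, 2006.
From March 24, 2006 through July 21, 2006 inclusive is 120 days; tolling adds 120 days: July 26, 2006 + 120 days = November 23, 2006.
The deadline is November 23, 2006; the filing on December 5, 2006 is after that date.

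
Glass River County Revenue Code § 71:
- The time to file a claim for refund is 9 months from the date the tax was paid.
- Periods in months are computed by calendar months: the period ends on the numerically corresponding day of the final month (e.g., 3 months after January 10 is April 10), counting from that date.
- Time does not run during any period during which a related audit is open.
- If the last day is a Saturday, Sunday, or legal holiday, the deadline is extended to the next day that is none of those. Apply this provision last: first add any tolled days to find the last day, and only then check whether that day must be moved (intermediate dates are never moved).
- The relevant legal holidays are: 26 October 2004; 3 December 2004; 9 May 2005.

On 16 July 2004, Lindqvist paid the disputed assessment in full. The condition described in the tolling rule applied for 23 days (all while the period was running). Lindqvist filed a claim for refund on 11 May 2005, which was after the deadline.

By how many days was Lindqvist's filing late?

9 months after 16 July 2004 is April 16, 2005.
Tolling adds 23 days: April 16, 2005 + 23 days = May 9, 2005.
May 9, 2005 is a listed holiday. The next qualifying day is May 10, 2005.
The deadline is May 10, 2005; from May 10, 2005 to May 11, 2005 is 1 days.

1 day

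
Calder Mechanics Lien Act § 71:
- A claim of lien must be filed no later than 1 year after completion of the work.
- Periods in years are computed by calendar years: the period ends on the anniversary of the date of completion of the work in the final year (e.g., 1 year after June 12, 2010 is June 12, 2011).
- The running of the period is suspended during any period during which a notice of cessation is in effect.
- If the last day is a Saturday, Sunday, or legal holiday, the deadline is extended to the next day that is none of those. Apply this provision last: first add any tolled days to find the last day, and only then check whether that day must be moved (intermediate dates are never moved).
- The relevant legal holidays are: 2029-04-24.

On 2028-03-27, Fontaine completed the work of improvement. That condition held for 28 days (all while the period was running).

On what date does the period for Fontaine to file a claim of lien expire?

1 year after 2028-03-27 is March 27, 2029.
Tolling adds 28 days: March 27, 2029 + 28 days = April 24, 2029.
April 24, 2029 is a listed holiday. The next qualifying day is April 25, 2029.

April 25, 2029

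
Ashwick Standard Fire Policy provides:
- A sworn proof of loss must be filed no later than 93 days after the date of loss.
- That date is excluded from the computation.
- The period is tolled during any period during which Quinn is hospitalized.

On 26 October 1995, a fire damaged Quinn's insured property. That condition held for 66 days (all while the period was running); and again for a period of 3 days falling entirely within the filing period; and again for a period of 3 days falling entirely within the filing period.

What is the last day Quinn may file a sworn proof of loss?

93 days after 26 October 1995 is January 27, 1996.
Tolling adds 66 days: January 27, 1996 + 66 days = April 2, 1996.
Tolling adds 3 days: April 2, 1996 + 3 days = April 5, 1996.
Tolling adds 3 days: April 5, 1996 + 3 days = April 8, 1996.

April 8, 1996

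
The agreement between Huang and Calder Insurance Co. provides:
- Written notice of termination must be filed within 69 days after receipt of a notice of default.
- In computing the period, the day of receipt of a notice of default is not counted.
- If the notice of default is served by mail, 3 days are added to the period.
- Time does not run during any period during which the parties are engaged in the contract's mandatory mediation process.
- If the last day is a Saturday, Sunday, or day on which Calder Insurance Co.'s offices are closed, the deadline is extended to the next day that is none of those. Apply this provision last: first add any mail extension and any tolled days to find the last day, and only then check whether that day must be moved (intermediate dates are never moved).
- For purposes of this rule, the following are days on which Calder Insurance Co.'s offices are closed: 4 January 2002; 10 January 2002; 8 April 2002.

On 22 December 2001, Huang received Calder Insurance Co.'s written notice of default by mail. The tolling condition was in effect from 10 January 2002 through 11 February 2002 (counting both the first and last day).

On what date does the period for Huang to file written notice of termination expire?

April 9, 2002

69 days after 22 December 2001 is March 1, 2002.
Service was by mail, adding 3 days: March 1, 2002 + 3 days = March 4, 2002.
From January 10, 2002 through February 11, 2002 inclusive is 33 days; tolling adds 33 days: March 4, 2002 + 33 days = April 6, 2002.
April 6, 2002 is Saturday; April 7, 2002 is Sunday; April 8, 2002 is a listed holiday. The next qualifying day is April 9, 2002.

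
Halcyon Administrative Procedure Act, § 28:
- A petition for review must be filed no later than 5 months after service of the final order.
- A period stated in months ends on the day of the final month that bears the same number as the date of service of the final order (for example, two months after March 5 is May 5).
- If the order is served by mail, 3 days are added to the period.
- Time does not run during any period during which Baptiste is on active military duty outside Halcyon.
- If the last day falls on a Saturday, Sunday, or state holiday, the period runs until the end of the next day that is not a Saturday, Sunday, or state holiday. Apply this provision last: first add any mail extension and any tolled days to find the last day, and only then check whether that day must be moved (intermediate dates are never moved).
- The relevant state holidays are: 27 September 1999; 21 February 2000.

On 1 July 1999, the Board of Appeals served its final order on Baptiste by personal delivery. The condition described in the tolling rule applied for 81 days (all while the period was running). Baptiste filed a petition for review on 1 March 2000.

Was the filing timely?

5 months after 1 July 1999 is December 1, 1999.
Service was not by mail, so no mail extension applies.
Tolling adds 81 days: December 1, 1999 + 81 days = February 20, 2000.
February 20, 2000 is Sunday; February 21, 2000 is a listed holiday. The next qualifying day is February 22, 2000.
The deadline is February 22, 2000; the filing on March 1, 2000 is after that date.

No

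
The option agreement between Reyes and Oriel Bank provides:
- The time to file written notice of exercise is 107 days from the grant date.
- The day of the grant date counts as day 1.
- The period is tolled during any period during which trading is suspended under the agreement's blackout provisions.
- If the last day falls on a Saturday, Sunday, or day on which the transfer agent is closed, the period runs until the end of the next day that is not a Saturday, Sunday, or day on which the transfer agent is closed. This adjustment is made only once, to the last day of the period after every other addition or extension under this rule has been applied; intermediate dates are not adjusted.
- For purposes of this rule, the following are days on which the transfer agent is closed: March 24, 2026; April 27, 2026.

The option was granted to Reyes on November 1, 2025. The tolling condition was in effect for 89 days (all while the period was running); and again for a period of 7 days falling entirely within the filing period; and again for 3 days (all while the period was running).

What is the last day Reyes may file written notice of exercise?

Counting November 1, 2025 as day 1, day 107 is February 15, 2026.
Tolling adds 89 days: February 15, 2026 + 89 days = May 15, 2026.
Tolling adds 7 days: May 15, 2026 + 7 days = May 22, 2026.
Tolling adds 3 days: May 22, 2026 + 3 days = May 25, 2026.
May 25, 2026 is a Monday and not a day on which the transfer agent is closed, so no extension applies.

May 25, 2026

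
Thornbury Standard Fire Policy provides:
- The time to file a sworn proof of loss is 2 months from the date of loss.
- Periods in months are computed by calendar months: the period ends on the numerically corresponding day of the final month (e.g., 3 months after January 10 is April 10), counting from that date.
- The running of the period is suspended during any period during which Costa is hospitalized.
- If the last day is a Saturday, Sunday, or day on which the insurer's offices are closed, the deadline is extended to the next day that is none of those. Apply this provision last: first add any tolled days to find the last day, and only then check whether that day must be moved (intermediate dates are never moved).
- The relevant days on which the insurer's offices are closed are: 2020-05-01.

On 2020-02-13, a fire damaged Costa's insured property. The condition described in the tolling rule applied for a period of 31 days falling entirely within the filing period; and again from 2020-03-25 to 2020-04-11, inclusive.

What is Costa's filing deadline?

June 1, 2020

2 months after 2020-02-13 is April 13, 2020.
Tolling adds 31 days: April 13, 2020 + 31 days = May 14, 2020.
From March 25, 2020 through April 11, 2020 inclusive is 18 days; tolling adds 18 days: May 14, 2020 + 18 days = June 1, 2020.
June 1, 2020 is a Monday and not a day on which the insurer's offices are closed, so no extension applies.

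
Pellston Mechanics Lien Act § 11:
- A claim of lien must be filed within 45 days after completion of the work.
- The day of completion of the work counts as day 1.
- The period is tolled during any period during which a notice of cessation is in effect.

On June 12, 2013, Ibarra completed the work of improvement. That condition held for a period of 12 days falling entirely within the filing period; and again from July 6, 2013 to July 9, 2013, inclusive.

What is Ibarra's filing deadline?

Counting June 12, 2013 as day 1, day 45 is July 26, 2013.
Tolling adds 12 days: July 26, 2013 + 12 days = August 7, 2013.
From July 6, 2013 through July 9, 2013 inclusive is 4 days; tolling adds 4 days: August 7, 2013 + 4 days = August 11, 2013.

August 11, 2013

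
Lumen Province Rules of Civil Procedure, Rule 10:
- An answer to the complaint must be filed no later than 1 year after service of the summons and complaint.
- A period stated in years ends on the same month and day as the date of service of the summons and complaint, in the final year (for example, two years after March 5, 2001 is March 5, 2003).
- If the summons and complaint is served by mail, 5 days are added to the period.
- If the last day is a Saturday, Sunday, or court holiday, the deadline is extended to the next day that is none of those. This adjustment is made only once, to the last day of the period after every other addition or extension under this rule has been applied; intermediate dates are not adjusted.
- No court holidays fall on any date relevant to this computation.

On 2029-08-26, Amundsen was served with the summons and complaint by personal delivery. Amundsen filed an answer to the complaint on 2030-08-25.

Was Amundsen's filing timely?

1 year after 2029-08-26 is August 26, 2030.
Service was not by mail, so no mail extension applies.
August 26, 2030 is a Monday and not a court holiday, so no extension applies.
The deadline is August 26, 2030; the filing on August 25, 2030 is on or before that date.

Yes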